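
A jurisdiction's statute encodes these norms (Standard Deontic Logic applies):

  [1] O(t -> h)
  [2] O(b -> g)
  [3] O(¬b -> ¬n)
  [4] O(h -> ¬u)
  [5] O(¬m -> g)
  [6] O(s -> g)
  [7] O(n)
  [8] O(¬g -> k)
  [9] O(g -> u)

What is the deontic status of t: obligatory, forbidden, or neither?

Forbidden

Premise 7 gives O(n).
Premise 3 is O(¬b -> ¬n); contrapositively O(n -> b). Since O(n) holds, K gives O(b).
Applying K to premise 2 (O(b -> g)) and O(b) yields O(g).
Premise 9 is O(g -> u); since O(g), deontic closure gives O(u).
Premise 4, O(h -> ¬u), contraposes to O(u -> ¬h); with O(u) we get O(¬h).
Premise 1 is O(t -> h); contrapositively O(¬h -> ¬t). Since O(¬h) holds, K gives O(¬t).
Premises 5, 6, 8 do not contribute to this derivation.
Thus O(¬t), which is F(t): t is forbidden.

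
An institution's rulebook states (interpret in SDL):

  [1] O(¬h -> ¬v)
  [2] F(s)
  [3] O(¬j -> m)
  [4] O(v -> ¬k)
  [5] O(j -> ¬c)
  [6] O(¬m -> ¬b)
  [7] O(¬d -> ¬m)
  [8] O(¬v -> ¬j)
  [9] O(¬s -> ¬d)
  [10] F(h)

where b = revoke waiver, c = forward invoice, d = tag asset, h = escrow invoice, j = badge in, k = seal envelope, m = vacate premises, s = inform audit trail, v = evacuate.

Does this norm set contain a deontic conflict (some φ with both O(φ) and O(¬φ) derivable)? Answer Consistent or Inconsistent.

Premise 10 is F(h), i.e. O(¬h).
From O(¬h) and premise 1, O(¬h -> ¬v), we obtain O(¬v).
From O(¬v) and premise 8, O(¬v -> ¬j), we obtain O(¬j).
From O(¬j) and premise 3, O(¬j -> m), we obtain O(m).
The contrapositive of premise 7 (O(¬d -> ¬m)) is O(m -> d), and O(m) is already established, so O(d).
The contrapositive of premise 9 (O(¬s -> ¬d)) is O(d -> s), and O(d) is already established, so O(s).
Yet premise 2 is F(s), i.e. O(¬s).
We now have both O(s) and O(¬s) — s is simultaneously obligatory and forbidden, violating the D-axiom.

Inconsistent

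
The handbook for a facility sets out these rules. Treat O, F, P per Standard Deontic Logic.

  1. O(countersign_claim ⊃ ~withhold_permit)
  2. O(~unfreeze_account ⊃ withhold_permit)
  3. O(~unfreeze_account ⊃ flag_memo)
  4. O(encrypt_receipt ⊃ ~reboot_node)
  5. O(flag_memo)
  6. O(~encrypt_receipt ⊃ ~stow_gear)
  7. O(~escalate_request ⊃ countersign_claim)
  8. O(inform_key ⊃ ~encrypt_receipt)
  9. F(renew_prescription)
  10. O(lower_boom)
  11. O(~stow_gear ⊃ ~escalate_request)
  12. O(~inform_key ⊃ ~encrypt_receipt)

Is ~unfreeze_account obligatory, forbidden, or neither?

Forbidden

Premises 12 and 8 are O(~inform_key ⊃ ~encrypt_receipt) and O(inform_key ⊃ ~encrypt_receipt); every ideal world satisfies ~inform_key or inform_key, so in either case ~encrypt_receipt holds — hence O(~encrypt_receipt).
Applying K to premise 6 (O(~encrypt_receipt ⊃ ~stow_gear)) and O(~encrypt_receipt) yields O(~stow_gear).
Applying K to premise 11 (O(~stow_gear ⊃ ~escalate_request)) and O(~stow_gear) yields O(~escalate_request).
With premise 7, O(~escalate_request ⊃ countersign_claim), the K-axiom yields O(countersign_claim).
Premise 1 is O(countersign_claim ⊃ ~withhold_permit); since O(countersign_claim), deontic closure gives O(~withhold_permit).
Premise 2 is O(~unfreeze_account ⊃ withhold_permit); contrapositively O(~withhold_permit ⊃ unfreeze_account). Since O(~withhold_permit) holds, K gives O(unfreeze_account).
Premises 3, 4, 5, 9, 10 do not contribute to this derivation.
Thus O(unfreeze_account), which is F(~unfreeze_account): ~unfreeze_account is forbidden.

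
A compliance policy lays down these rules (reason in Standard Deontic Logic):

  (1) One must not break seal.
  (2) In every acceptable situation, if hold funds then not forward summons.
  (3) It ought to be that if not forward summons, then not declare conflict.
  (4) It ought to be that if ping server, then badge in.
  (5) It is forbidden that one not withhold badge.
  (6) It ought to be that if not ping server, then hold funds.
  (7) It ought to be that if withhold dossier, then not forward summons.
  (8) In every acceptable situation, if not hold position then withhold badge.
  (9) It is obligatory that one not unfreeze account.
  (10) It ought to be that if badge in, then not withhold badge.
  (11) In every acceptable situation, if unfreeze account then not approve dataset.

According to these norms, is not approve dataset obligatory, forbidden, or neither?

Neither

Premise 11 is O(unfreeze_account → ¬approve_dataset), but O(unfreeze_account) is not derivable from the premises, so it does not yield O(¬approve_dataset).
No premise or chain of K-axiom applications forces O(¬approve_dataset), and none forces O(approve_dataset). So ¬approve_dataset is neither obligatory nor forbidden under these norms.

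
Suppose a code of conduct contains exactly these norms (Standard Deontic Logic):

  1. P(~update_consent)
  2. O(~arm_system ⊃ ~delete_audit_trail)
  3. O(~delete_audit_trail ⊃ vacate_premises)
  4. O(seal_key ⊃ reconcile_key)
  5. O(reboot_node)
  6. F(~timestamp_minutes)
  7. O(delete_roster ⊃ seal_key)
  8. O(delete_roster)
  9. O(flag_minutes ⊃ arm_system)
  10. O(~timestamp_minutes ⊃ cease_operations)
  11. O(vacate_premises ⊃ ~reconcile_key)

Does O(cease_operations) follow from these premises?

Premise 10 is O(~timestamp_minutes ⊃ cease_operations), but O(~timestamp_minutes) is not derivable from the premises, so it does not yield O(cease_operations).
No other premise forces O(cease_operations). An ideal world satisfying every premise can still have cease_operations false, so O(cease_operations) is not derivable.

No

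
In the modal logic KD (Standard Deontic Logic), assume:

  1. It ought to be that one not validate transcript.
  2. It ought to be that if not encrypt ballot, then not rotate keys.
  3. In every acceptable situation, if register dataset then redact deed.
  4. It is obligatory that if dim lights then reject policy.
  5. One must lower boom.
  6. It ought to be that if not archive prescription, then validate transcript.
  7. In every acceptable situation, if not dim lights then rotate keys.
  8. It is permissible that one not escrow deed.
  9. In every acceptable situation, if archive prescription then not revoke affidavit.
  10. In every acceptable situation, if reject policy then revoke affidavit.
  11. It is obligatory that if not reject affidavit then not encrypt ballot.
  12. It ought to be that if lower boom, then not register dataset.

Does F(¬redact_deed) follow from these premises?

Premise 3 is O(register_dataset → redact_deed), but O(register_dataset) is not derivable from the premises, so it does not yield O(redact_deed).
No other premise forces O(redact_deed). An ideal world satisfying every premise can still have ¬redact_deed true, so F(¬redact_deed) is not derivable.

No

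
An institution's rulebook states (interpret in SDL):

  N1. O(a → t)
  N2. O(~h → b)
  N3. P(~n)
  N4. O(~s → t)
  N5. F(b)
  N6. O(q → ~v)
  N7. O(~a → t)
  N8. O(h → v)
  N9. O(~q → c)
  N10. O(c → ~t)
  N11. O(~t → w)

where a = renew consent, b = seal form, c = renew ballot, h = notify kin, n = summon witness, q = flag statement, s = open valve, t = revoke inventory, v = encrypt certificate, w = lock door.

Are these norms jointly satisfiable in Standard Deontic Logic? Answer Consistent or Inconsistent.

Premises 1 and 7 cover both cases: O(a → t) and O(~a → t). Since a ∨ ~a is a tautology, O(t) follows.
Premise 10 is O(c → ~t); contrapositively O(t → ~c). Since O(t) holds, K gives O(~c).
Premise 9, O(~q → c), contraposes to O(~c → q); with O(~c) we get O(q).
Premise 6 is O(q → ~v); since O(q), deontic closure gives O(~v).
Premise 8, O(h → v), contraposes to O(~v → ~h); with O(~v) we get O(~h).
Premise 2 is O(~h → b); since O(~h), deontic closure gives O(b).
Yet premise 5 is F(b), i.e. O(~b).
We now have both O(b) and O(~b) — b is simultaneously obligatory and forbidden, violating the D-axiom.

Inconsistent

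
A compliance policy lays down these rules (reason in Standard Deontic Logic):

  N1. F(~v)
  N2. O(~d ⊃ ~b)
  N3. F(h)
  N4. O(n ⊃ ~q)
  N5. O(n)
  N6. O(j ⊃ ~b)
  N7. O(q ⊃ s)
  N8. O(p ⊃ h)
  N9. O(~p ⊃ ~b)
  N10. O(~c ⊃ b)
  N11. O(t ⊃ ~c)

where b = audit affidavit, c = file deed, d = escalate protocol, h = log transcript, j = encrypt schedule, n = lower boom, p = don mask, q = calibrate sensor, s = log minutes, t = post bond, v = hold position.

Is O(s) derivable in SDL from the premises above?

No

Premise 7 is O(q ⊃ s), but O(q) is not derivable from the premises, so it does not yield O(s).
No other premise forces O(s). An ideal world satisfying every premise can still have s false, so O(s) is not derivable.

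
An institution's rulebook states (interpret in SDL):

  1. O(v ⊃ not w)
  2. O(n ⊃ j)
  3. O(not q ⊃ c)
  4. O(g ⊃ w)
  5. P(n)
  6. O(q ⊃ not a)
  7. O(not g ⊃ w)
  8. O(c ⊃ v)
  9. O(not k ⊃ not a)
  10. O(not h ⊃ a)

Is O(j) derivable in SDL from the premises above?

No

Premise 2 is O(n ⊃ j), but O(n) is not derivable from the premises (the permission P(n) asserts only not O(not n), not O(n)), so it does not yield O(j).
No other premise forces O(j). An ideal world satisfying every premise can still have j false, so O(j) is not derivable.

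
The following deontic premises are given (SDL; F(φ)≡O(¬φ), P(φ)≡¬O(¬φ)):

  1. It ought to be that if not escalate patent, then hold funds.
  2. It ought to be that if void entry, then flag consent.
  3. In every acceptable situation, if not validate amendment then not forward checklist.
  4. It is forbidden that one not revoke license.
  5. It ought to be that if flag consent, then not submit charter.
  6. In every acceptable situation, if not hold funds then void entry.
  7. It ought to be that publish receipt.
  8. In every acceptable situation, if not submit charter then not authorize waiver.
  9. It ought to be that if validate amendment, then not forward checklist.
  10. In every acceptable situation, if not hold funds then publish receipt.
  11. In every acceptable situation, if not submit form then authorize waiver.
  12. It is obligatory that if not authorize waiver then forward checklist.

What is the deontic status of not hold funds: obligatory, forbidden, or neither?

Forbidden

By case analysis on validate_amendment: premise 9 gives O(validate_amendment → ¬forward_checklist) and premise 3 gives O(¬validate_amendment → ¬forward_checklist), so O(¬forward_checklist) either way.
Premise 12 is O(¬authorize_waiver → forward_checklist); contrapositively O(¬forward_checklist → authorize_waiver). Since O(¬forward_checklist) holds, K gives O(authorize_waiver).
The contrapositive of premise 8 (O(¬submit_charter → ¬authorize_waiver)) is O(authorize_waiver → submit_charter), and O(authorize_waiver) is already established, so O(submit_charter).
The contrapositive of premise 5 (O(flag_consent → ¬submit_charter)) is O(submit_charter → ¬flag_consent), and O(submit_charter) is already established, so O(¬flag_consent).
The contrapositive of premise 2 (O(void_entry → flag_consent)) is O(¬flag_consent → ¬void_entry), and O(¬flag_consent) is already established, so O(¬void_entry).
Premise 6 is O(¬hold_funds → void_entry); contrapositively O(¬void_entry → hold_funds). Since O(¬void_entry) holds, K gives O(hold_funds).
Premises 1, 4, 7, 10, 11 do not contribute to this derivation.
Thus O(hold_funds), which is F(¬hold_funds): ¬hold_funds is forbidden.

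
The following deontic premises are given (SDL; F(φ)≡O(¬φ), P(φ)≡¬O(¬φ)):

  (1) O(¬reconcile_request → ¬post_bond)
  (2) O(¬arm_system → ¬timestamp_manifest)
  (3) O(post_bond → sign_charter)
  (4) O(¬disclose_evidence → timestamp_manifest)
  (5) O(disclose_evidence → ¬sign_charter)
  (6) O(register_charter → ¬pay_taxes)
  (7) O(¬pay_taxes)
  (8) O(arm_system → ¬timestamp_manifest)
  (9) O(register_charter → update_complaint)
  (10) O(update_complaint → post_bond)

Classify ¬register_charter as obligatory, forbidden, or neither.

Obligatory

Premises 2 and 8 are O(¬arm_system → ¬timestamp_manifest) and O(arm_system → ¬timestamp_manifest); every ideal world satisfies ¬arm_system or arm_system, so in either case ¬timestamp_manifest holds — hence O(¬timestamp_manifest).
Premise 4, O(¬disclose_evidence → timestamp_manifest), contraposes to O(¬timestamp_manifest → disclose_evidence); with O(¬timestamp_manifest) we get O(disclose_evidence).
Premise 5 is O(disclose_evidence → ¬sign_charter); since O(disclose_evidence), deontic closure gives O(¬sign_charter).
Premise 3 is O(post_bond → sign_charter); contrapositively O(¬sign_charter → ¬post_bond). Since O(¬sign_charter) holds, K gives O(¬post_bond).
The contrapositive of premise 10 (O(update_complaint → post_bond)) is O(¬post_bond → ¬update_complaint), and O(¬post_bond) is already established, so O(¬update_complaint).
The contrapositive of premise 9 (O(register_charter → update_complaint)) is O(¬update_complaint → ¬register_charter), and O(¬update_complaint) is already established, so O(¬register_charter).
Premises 1, 6, 7 do not contribute to this derivation.
Hence ¬register_charter is obligatory.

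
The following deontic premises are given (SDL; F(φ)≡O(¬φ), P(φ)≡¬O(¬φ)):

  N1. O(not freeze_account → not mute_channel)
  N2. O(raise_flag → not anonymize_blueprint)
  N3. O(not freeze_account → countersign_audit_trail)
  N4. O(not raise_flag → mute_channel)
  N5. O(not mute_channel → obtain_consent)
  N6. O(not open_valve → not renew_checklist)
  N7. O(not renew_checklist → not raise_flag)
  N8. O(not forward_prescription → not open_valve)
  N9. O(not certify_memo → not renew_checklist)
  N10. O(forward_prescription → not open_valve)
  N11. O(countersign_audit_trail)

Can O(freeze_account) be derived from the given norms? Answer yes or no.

Yes

By case analysis on not forward_prescription: premise 8 gives O(not forward_prescription → not open_valve) and premise 10 gives O(forward_prescription → not open_valve), so O(not open_valve) either way.
Applying K to premise 6 (O(not open_valve → not renew_checklist)) and O(not open_valve) yields O(not renew_checklist).
With premise 7, O(not renew_checklist → not raise_flag), the K-axiom yields O(not raise_flag).
From O(not raise_flag) and premise 4, O(not raise_flag → mute_channel), we obtain O(mute_channel).
Premise 1 is O(not freeze_account → not mute_channel); contrapositively O(mute_channel → freeze_account). Since O(mute_channel) holds, K gives O(freeze_account).
Premises 2, 3, 5, 9, 11 do not contribute to this derivation.
So O(freeze_account) follows.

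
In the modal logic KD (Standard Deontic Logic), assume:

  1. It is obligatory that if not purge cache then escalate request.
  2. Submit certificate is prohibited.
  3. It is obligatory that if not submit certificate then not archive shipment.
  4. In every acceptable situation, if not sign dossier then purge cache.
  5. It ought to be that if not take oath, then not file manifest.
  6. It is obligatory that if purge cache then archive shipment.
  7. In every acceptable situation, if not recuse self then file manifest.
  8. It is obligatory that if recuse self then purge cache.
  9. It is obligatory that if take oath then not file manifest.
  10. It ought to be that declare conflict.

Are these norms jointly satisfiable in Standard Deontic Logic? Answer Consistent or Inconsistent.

Premises 5 and 9 cover both cases: O(¬take_oath → ¬file_manifest) and O(take_oath → ¬file_manifest). Since ¬take_oath ∨ take_oath is a tautology, O(¬file_manifest) follows.
Premise 7, O(¬recuse_self → file_manifest), contraposes to O(¬file_manifest → recuse_self); with O(¬file_manifest) we get O(recuse_self).
Applying K to premise 8 (O(recuse_self → purge_cache)) and O(recuse_self) yields O(purge_cache).
With premise 6, O(purge_cache → archive_shipment), the K-axiom yields O(archive_shipment).
Premise 3 is O(¬submit_certificate → ¬archive_shipment); contrapositively O(archive_shipment → submit_certificate). Since O(archive_shipment) holds, K gives O(submit_certificate).
But premise 2, F(submit_certificate), means O(¬submit_certificate).
We now have both O(submit_certificate) and O(¬submit_certificate) — submit_certificate is simultaneously obligatory and forbidden, violating the D-axiom.

Inconsistent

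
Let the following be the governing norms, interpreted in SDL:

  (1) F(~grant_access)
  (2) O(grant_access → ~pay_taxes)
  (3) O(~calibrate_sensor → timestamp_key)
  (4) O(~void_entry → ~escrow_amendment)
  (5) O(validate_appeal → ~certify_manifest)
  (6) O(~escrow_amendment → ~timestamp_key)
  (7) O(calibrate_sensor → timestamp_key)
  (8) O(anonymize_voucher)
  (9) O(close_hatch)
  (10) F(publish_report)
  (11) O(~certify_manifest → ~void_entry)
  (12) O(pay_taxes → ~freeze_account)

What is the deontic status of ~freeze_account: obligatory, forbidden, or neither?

Premise 12 is O(pay_taxes → ~freeze_account), but O(pay_taxes) is not derivable from the premises, so it does not yield O(~freeze_account).
No premise or chain of K-axiom applications forces O(~freeze_account), and none forces O(freeze_account). So ~freeze_account is neither obligatory nor forbidden under these norms.

Neither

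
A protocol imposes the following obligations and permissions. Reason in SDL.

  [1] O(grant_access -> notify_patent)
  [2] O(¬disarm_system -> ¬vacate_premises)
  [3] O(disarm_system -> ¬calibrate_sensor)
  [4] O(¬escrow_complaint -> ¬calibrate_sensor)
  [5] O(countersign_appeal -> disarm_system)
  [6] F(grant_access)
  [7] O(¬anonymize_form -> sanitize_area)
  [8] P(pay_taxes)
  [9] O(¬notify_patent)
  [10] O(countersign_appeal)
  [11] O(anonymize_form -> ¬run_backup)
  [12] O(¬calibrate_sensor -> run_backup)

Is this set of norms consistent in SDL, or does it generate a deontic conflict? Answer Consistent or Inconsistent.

Premise 1 is O(grant_access -> notify_patent), but O(grant_access) is not derivable from the premises, so it does not yield O(notify_patent).
So O(notify_patent) is not derivable, and the apparent clash with O(¬notify_patent) does not arise.
A world satisfying every obligation exists (e.g. anonymize_form=false, calibrate_sensor=false, countersign_appeal=true, disarm_system=true, escrow_complaint=false, grant_access=false, notify_patent=false, pay_taxes=false, run_backup=true, sanitize_area=true, vacate_premises=false); no atom is both obligatory and forbidden, so the set is consistent.

Consistent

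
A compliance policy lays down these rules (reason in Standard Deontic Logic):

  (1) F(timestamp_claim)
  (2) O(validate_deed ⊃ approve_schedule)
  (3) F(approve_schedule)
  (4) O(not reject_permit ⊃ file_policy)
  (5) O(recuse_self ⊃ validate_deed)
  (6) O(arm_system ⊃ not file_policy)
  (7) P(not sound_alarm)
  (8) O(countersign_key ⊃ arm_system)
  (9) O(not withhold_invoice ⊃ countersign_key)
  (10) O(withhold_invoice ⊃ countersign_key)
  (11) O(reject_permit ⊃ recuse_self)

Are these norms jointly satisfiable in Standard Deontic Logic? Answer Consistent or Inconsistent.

Inconsistent

Premises 10 and 9 are O(withhold_invoice ⊃ countersign_key) and O(not withhold_invoice ⊃ countersign_key); every ideal world satisfies withhold_invoice or not withhold_invoice, so in either case countersign_key holds — hence O(countersign_key).
With premise 8, O(countersign_key ⊃ arm_system), the K-axiom yields O(arm_system).
Premise 6 is O(arm_system ⊃ not file_policy); since O(arm_system), deontic closure gives O(not file_policy).
Premise 4, O(not reject_permit ⊃ file_policy), contraposes to O(not file_policy ⊃ reject_permit); with O(not file_policy) we get O(reject_permit).
From O(reject_permit) and premise 11, O(reject_permit ⊃ recuse_self), we obtain O(recuse_self).
Applying K to premise 5 (O(recuse_self ⊃ validate_deed)) and O(recuse_self) yields O(validate_deed).
Applying K to premise 2 (O(validate_deed ⊃ approve_schedule)) and O(validate_deed) yields O(approve_schedule).
But premise 3, F(approve_schedule), means O(not approve_schedule).
We now have both O(approve_schedule) and O(not approve_schedule) — approve_schedule is simultaneously obligatory and forbidden, violating the D-axiom.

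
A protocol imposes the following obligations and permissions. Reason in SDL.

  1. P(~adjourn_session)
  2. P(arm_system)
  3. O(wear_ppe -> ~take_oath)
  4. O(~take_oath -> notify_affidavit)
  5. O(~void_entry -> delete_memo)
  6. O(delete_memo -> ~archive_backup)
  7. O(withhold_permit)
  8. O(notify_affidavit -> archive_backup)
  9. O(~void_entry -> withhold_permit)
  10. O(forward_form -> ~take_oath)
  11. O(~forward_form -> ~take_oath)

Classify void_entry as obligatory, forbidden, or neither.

Obligatory

Premises 11 and 10 are O(~forward_form -> ~take_oath) and O(forward_form -> ~take_oath); every ideal world satisfies ~forward_form or forward_form, so in either case ~take_oath holds — hence O(~take_oath).
From O(~take_oath) and premise 4, O(~take_oath -> notify_affidavit), we obtain O(notify_affidavit).
Premise 8 is O(notify_affidavit -> archive_backup); since O(notify_affidavit), deontic closure gives O(archive_backup).
Premise 6 is O(delete_memo -> ~archive_backup); contrapositively O(archive_backup -> ~delete_memo). Since O(archive_backup) holds, K gives O(~delete_memo).
Premise 5 is O(~void_entry -> delete_memo); contrapositively O(~delete_memo -> void_entry). Since O(~delete_memo) holds, K gives O(void_entry).
Premises 1, 2, 3, 7, 9 do not contribute to this derivation.
Hence void_entry is obligatory.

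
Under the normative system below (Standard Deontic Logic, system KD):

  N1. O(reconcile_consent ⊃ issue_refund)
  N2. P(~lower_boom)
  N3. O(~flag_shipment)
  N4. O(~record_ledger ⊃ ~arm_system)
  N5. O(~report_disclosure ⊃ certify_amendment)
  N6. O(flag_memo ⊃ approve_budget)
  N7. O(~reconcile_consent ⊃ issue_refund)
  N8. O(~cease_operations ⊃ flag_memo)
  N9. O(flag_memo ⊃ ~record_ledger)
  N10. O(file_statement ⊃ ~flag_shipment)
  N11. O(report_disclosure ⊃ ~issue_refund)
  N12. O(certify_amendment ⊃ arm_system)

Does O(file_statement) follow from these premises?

No

Premise 10 is O(file_statement ⊃ ~flag_shipment); even if O(~flag_shipment) held, inferring O(file_statement) would be affirming the consequent — invalid.
No other premise forces O(file_statement). An ideal world satisfying every premise can still have file_statement false, so O(file_statement) is not derivable.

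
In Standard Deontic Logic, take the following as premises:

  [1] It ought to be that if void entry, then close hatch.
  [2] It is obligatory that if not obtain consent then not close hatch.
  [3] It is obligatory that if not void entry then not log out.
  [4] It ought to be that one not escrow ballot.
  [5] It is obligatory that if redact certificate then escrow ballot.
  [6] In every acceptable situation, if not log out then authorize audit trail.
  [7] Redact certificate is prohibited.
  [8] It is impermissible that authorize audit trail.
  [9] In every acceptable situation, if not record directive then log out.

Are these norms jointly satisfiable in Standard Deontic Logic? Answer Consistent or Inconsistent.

Premise 5 is O(redact_certificate → escrow_ballot), but O(redact_certificate) is not derivable from the premises, so it does not yield O(escrow_ballot).
So O(escrow_ballot) is not derivable, and the apparent clash with O(¬escrow_ballot) does not arise.
A world satisfying every obligation exists (e.g. authorize_audit_trail=false, close_hatch=true, escrow_ballot=false, log_out=true, obtain_consent=true, record_directive=false, redact_certificate=false, void_entry=true); no atom is both obligatory and forbidden, so the set is consistent.

Consistent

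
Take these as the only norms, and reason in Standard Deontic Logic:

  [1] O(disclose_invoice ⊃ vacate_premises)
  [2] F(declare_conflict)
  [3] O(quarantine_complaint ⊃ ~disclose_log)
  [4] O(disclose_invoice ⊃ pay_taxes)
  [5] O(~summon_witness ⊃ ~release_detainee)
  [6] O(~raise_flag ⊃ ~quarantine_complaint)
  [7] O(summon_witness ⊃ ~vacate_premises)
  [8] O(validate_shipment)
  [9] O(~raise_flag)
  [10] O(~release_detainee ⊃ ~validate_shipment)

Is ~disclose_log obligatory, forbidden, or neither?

Neither

Premise 3 is O(quarantine_complaint ⊃ ~disclose_log), but O(quarantine_complaint) is not derivable from the premises, so it does not yield O(~disclose_log).
No premise or chain of K-axiom applications forces O(~disclose_log), and none forces O(disclose_log). So ~disclose_log is neither obligatory nor forbidden under these norms.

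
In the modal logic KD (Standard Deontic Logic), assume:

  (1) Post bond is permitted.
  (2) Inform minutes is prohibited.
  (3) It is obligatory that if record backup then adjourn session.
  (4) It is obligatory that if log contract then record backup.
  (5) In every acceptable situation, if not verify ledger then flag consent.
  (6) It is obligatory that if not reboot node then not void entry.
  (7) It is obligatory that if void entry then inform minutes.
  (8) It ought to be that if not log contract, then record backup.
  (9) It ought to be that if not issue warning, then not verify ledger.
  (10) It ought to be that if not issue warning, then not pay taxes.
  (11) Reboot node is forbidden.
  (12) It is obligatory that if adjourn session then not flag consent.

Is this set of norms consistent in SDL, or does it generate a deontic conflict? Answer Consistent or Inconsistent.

Consistent

Premise 7 is O(void_entry → inform_minutes), but O(void_entry) is not derivable from the premises, so it does not yield O(inform_minutes).
So O(inform_minutes) is not derivable, and the apparent clash with O(¬inform_minutes) does not arise.
A world satisfying every obligation exists (e.g. adjourn_session=true, flag_consent=false, inform_minutes=false, issue_warning=true, log_contract=false, pay_taxes=false, post_bond=false, reboot_node=false, record_backup=true, verify_ledger=true, void_entry=false); no atom is both obligatory and forbidden, so the set is consistent.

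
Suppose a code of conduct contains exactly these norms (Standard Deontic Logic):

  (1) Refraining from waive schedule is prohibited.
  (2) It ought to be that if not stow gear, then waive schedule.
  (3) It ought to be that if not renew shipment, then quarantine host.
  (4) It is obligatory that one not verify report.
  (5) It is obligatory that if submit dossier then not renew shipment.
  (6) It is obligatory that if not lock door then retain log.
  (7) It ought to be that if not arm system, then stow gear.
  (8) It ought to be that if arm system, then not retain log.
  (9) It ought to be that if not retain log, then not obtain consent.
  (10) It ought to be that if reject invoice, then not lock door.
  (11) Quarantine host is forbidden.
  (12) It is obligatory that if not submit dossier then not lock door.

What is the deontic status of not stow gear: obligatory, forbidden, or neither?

Premise 11, F(quarantine_host), is equivalent to O(¬quarantine_host).
The contrapositive of premise 3 (O(¬renew_shipment → quarantine_host)) is O(¬quarantine_host → renew_shipment), and O(¬quarantine_host) is already established, so O(renew_shipment).
Premise 5 is O(submit_dossier → ¬renew_shipment); contrapositively O(renew_shipment → ¬submit_dossier). Since O(renew_shipment) holds, K gives O(¬submit_dossier).
With premise 12, O(¬submit_dossier → ¬lock_door), the K-axiom yields O(¬lock_door).
Premise 6 is O(¬lock_door → retain_log); since O(¬lock_door), deontic closure gives O(retain_log).
The contrapositive of premise 8 (O(arm_system → ¬retain_log)) is O(retain_log → ¬arm_system), and O(retain_log) is already established, so O(¬arm_system).
From O(¬arm_system) and premise 7, O(¬arm_system → stow_gear), we obtain O(stow_gear).
Premises 1, 2, 4, 9, 10 do not contribute to this derivation.
Thus O(stow_gear), which is F(¬stow_gear): ¬stow_gear is forbidden.

Forbidden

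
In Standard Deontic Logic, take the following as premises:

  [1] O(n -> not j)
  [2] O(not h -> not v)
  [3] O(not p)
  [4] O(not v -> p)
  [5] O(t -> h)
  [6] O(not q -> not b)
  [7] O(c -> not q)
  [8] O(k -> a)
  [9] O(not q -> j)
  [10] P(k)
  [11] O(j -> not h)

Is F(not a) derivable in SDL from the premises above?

No

Premise 8 is O(k -> a), but O(k) is not derivable from the premises (the permission P(k) asserts only not O(not k), not O(k)), so it does not yield O(a).
No other premise forces O(a). An ideal world satisfying every premise can still have not a true, so F(not a) is not derivable.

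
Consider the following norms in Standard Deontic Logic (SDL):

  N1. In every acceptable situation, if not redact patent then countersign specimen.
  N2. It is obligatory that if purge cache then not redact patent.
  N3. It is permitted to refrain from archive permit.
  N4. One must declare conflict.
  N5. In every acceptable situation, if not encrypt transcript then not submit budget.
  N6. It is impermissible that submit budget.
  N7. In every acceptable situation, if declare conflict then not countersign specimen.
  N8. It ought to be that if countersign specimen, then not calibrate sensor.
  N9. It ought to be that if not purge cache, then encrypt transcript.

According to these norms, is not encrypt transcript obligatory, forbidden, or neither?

Forbidden

Premise 4 gives O(declare_conflict).
From O(declare_conflict) and premise 7, O(declare_conflict → ¬countersign_specimen), we obtain O(¬countersign_specimen).
The contrapositive of premise 1 (O(¬redact_patent → countersign_specimen)) is O(¬countersign_specimen → redact_patent), and O(¬countersign_specimen) is already established, so O(redact_patent).
Premise 2 is O(purge_cache → ¬redact_patent); contrapositively O(redact_patent → ¬purge_cache). Since O(redact_patent) holds, K gives O(¬purge_cache).
With premise 9, O(¬purge_cache → encrypt_transcript), the K-axiom yields O(encrypt_transcript).
Premises 3, 5, 6, 8 do not contribute to this derivation.
Thus O(encrypt_transcript), which is F(¬encrypt_transcript): ¬encrypt_transcript is forbidden.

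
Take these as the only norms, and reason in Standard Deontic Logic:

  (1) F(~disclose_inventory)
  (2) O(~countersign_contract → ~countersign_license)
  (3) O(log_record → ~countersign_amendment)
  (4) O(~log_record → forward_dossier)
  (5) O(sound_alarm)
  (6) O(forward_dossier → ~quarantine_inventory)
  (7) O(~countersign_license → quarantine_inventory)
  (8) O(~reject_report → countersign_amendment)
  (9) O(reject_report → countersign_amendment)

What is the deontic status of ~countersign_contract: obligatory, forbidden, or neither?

Premises 9 and 8 are O(reject_report → countersign_amendment) and O(~reject_report → countersign_amendment); every ideal world satisfies reject_report or ~reject_report, so in either case countersign_amendment holds — hence O(countersign_amendment).
Premise 3 is O(log_record → ~countersign_amendment); contrapositively O(countersign_amendment → ~log_record). Since O(countersign_amendment) holds, K gives O(~log_record).
Premise 4 is O(~log_record → forward_dossier); since O(~log_record), deontic closure gives O(forward_dossier).
Applying K to premise 6 (O(forward_dossier → ~quarantine_inventory)) and O(forward_dossier) yields O(~quarantine_inventory).
Premise 7 is O(~countersign_license → quarantine_inventory); contrapositively O(~quarantine_inventory → countersign_license). Since O(~quarantine_inventory) holds, K gives O(countersign_license).
Premise 2, O(~countersign_contract → ~countersign_license), contraposes to O(countersign_license → countersign_contract); with O(countersign_license) we get O(countersign_contract).
Premises 1, 5 do not contribute to this derivation.
Thus O(countersign_contract), which is F(~countersign_contract): ~countersign_contract is forbidden.

Forbidden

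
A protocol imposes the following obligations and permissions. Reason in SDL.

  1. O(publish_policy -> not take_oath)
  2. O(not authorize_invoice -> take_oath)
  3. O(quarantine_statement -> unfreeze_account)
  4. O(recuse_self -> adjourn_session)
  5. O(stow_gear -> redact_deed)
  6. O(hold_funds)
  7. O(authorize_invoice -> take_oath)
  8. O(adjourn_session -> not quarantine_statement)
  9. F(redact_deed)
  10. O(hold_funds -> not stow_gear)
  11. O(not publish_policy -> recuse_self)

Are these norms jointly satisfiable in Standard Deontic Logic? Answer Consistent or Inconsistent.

Premise 5 is O(stow_gear -> redact_deed), but O(stow_gear) is not derivable from the premises, so it does not yield O(redact_deed).
So O(redact_deed) is not derivable, and the apparent clash with O(not redact_deed) does not arise.
A world satisfying every obligation exists (e.g. adjourn_session=true, authorize_invoice=false, hold_funds=true, publish_policy=false, quarantine_statement=false, recuse_self=true, redact_deed=false, stow_gear=false, take_oath=true, unfreeze_account=false); no atom is both obligatory and forbidden, so the set is consistent.

Consistent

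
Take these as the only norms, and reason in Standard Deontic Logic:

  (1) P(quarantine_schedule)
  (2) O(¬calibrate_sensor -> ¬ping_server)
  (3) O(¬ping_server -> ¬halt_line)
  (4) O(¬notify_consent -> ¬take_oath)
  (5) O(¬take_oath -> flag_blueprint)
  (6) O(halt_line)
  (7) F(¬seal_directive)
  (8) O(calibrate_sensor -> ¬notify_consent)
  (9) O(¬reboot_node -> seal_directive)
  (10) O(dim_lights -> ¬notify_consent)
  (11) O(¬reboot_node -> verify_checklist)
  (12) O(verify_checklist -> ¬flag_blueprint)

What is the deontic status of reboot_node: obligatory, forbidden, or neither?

From premise 6 we have O(halt_line).
Premise 3, O(¬ping_server -> ¬halt_line), contraposes to O(halt_line -> ping_server); with O(halt_line) we get O(ping_server).
The contrapositive of premise 2 (O(¬calibrate_sensor -> ¬ping_server)) is O(ping_server -> calibrate_sensor), and O(ping_server) is already established, so O(calibrate_sensor).
Premise 8 is O(calibrate_sensor -> ¬notify_consent); since O(calibrate_sensor), deontic closure gives O(¬notify_consent).
Applying K to premise 4 (O(¬notify_consent -> ¬take_oath)) and O(¬notify_consent) yields O(¬take_oath).
From O(¬take_oath) and premise 5, O(¬take_oath -> flag_blueprint), we obtain O(flag_blueprint).
Premise 12, O(verify_checklist -> ¬flag_blueprint), contraposes to O(flag_blueprint -> ¬verify_checklist); with O(flag_blueprint) we get O(¬verify_checklist).
Premise 11 is O(¬reboot_node -> verify_checklist); contrapositively O(¬verify_checklist -> reboot_node). Since O(¬verify_checklist) holds, K gives O(reboot_node).
Premises 1, 7, 9, 10 do not contribute to this derivation.
Hence reboot_node is obligatory.

Obligatory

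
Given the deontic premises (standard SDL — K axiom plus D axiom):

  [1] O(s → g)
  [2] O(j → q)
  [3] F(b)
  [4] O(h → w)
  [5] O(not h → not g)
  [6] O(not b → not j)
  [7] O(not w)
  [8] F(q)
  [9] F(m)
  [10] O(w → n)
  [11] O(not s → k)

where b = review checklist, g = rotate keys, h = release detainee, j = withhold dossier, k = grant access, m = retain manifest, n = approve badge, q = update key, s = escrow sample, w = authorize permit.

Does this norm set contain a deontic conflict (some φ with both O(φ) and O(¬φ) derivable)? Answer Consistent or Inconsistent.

Consistent

Premise 2 is O(j → q), but O(j) is not derivable from the premises, so it does not yield O(q).
So O(q) is not derivable, and the apparent clash with O(not q) does not arise.
A world satisfying every obligation exists (e.g. b=false, g=false, h=false, j=false, k=true, m=false, n=false, q=false, s=false, w=false); no atom is both obligatory and forbidden, so the set is consistent.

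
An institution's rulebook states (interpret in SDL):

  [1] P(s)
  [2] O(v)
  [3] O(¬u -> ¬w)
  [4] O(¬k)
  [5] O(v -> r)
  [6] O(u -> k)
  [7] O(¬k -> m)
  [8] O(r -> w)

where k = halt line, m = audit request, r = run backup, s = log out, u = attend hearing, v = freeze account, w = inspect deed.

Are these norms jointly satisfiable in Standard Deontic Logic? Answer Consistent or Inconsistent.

Premise 2 states O(v) outright.
From O(v) and premise 5, O(v -> r), we obtain O(r).
With premise 8, O(r -> w), the K-axiom yields O(w).
Premise 3 is O(¬u -> ¬w); contrapositively O(w -> u). Since O(w) holds, K gives O(u).
From O(u) and premise 6, O(u -> k), we obtain O(k).
Yet premise 4 states O(¬k).
We now have both O(k) and O(¬k) — k is simultaneously obligatory and forbidden, violating the D-axiom.

Inconsistent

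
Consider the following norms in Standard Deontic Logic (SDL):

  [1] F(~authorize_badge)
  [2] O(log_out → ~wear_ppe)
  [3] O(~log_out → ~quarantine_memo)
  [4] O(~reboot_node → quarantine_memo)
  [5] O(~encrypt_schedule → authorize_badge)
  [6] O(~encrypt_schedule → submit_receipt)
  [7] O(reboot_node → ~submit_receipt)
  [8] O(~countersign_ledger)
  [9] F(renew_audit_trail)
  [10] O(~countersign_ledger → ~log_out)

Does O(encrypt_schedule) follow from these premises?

Yes

Premise 8 states O(~countersign_ledger) outright.
From O(~countersign_ledger) and premise 10, O(~countersign_ledger → ~log_out), we obtain O(~log_out).
With premise 3, O(~log_out → ~quarantine_memo), the K-axiom yields O(~quarantine_memo).
Premise 4 is O(~reboot_node → quarantine_memo); contrapositively O(~quarantine_memo → reboot_node). Since O(~quarantine_memo) holds, K gives O(reboot_node).
With premise 7, O(reboot_node → ~submit_receipt), the K-axiom yields O(~submit_receipt).
Premise 6 is O(~encrypt_schedule → submit_receipt); contrapositively O(~submit_receipt → encrypt_schedule). Since O(~submit_receipt) holds, K gives O(encrypt_schedule).
Premises 1, 2, 5, 9 do not contribute to this derivation.
So O(encrypt_schedule) follows.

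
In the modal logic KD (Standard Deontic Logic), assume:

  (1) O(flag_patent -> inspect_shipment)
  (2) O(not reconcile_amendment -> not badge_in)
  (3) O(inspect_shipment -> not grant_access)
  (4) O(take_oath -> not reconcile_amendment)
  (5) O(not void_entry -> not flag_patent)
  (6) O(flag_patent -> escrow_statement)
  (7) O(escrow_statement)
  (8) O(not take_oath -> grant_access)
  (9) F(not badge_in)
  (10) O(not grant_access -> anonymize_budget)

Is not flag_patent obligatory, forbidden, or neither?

F(not badge_in) at premise 9 means O(badge_in).
Premise 2, O(not reconcile_amendment -> not badge_in), contraposes to O(badge_in -> reconcile_amendment); with O(badge_in) we get O(reconcile_amendment).
Premise 4, O(take_oath -> not reconcile_amendment), contraposes to O(reconcile_amendment -> not take_oath); with O(reconcile_amendment) we get O(not take_oath).
From O(not take_oath) and premise 8, O(not take_oath -> grant_access), we obtain O(grant_access).
Premise 3 is O(inspect_shipment -> not grant_access); contrapositively O(grant_access -> not inspect_shipment). Since O(grant_access) holds, K gives O(not inspect_shipment).
The contrapositive of premise 1 (O(flag_patent -> inspect_shipment)) is O(not inspect_shipment -> not flag_patent), and O(not inspect_shipment) is already established, so O(not flag_patent).
Premises 5, 6, 7, 10 do not contribute to this derivation.
Hence not flag_patent is obligatory.

Obligatory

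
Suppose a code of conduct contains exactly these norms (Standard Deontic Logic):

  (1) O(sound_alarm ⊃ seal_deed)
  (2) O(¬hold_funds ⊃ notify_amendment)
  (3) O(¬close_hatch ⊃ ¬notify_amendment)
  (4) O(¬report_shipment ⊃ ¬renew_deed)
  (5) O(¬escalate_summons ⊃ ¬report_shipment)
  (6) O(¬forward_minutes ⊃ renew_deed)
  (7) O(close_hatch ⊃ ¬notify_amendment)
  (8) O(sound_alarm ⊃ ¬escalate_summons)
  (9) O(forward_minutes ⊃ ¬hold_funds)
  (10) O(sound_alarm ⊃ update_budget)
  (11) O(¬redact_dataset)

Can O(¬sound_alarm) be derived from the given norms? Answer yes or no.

By case analysis on ¬close_hatch: premise 3 gives O(¬close_hatch ⊃ ¬notify_amendment) and premise 7 gives O(close_hatch ⊃ ¬notify_amendment), so O(¬notify_amendment) either way.
The contrapositive of premise 2 (O(¬hold_funds ⊃ notify_amendment)) is O(¬notify_amendment ⊃ hold_funds), and O(¬notify_amendment) is already established, so O(hold_funds).
The contrapositive of premise 9 (O(forward_minutes ⊃ ¬hold_funds)) is O(hold_funds ⊃ ¬forward_minutes), and O(hold_funds) is already established, so O(¬forward_minutes).
Applying K to premise 6 (O(¬forward_minutes ⊃ renew_deed)) and O(¬forward_minutes) yields O(renew_deed).
Premise 4, O(¬report_shipment ⊃ ¬renew_deed), contraposes to O(renew_deed ⊃ report_shipment); with O(renew_deed) we get O(report_shipment).
Premise 5, O(¬escalate_summons ⊃ ¬report_shipment), contraposes to O(report_shipment ⊃ escalate_summons); with O(report_shipment) we get O(escalate_summons).
Premise 8, O(sound_alarm ⊃ ¬escalate_summons), contraposes to O(escalate_summons ⊃ ¬sound_alarm); with O(escalate_summons) we get O(¬sound_alarm).
Premises 1, 10, 11 do not contribute to this derivation.
So O(¬sound_alarm) follows.

Yes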